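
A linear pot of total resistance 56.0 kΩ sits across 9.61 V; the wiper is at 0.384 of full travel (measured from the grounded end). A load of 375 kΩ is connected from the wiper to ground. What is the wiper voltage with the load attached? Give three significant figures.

V ≈ 3.56 V

The wiper splits the pot into (1−α)R = 34.50 kΩ above and αR = 21.50 kΩ below.
Lower section ‖ load = 20.34 kΩ.
V_wiper = 9.61 × 20.34/(34.50 + 20.34) = 3.56 V.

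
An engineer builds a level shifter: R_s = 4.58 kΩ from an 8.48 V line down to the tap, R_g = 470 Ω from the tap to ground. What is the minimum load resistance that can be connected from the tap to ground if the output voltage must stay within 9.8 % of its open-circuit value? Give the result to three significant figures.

R_L(min) ≈ 3.92 kΩ

Output resistance R_th = R_s‖R_g = (4580 × 470)/5050 = 426.3 Ω.
The fractional drop is R_th/(R_th + R_L); requiring this ≤ 0.0980 gives R_L ≥ R_th(1/0.0980 − 1) = 426.3 × 9.204 = 3.92 kΩ.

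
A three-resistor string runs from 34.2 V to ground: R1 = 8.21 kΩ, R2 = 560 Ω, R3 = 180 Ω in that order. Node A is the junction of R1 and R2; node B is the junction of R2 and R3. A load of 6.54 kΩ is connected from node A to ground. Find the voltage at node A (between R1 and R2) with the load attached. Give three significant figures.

V ≈ 2.56 V

Below node A the series string R2+R3 = 740.0 Ω sits in parallel with the 6540 Ω load: 664.8 Ω.
V_A = 34.2 × 664.8/(8210 + 664.8) = 2.56 V.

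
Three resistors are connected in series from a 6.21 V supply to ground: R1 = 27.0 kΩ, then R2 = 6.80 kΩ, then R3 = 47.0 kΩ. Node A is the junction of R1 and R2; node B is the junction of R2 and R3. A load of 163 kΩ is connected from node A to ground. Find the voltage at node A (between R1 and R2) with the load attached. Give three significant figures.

V ≈ 3.72 V

Below node A the series string R2+R3 = 53.80 kΩ sits in parallel with the 163 kΩ load: 40.45 kΩ.
V_A = 6.21 × 40.45/(27.0 + 40.45) = 3.72 V.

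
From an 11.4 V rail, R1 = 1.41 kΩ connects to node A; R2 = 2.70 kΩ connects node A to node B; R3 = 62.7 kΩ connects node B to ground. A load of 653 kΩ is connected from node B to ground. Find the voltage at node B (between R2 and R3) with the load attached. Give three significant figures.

V ≈ 10.6 V

At node B, R3 is in parallel with the load: R3‖R_L = 57.21 kΩ.
Below node A the resistance is R2 + (R3‖R_L) = 59.91 kΩ, so V_A = 11.4 × 59.91/61.32 = 11.14 V.
Then V_B = V_A × (R3‖R_L)/(R2 + R3‖R_L) = 11.14 × 57.21/59.91 = 10.6 V.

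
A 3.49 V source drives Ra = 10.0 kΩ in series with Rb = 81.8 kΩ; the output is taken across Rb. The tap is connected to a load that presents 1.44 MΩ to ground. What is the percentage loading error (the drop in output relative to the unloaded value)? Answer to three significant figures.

The divider's output (Thévenin) resistance is Ra‖Rb = 8.911 kΩ.
Fractional drop under load = R_th/(R_th + R_L) = 8.911 / (8.911 + 1440) = 0.006150.
So the output falls by 0.615 %.

0.615 %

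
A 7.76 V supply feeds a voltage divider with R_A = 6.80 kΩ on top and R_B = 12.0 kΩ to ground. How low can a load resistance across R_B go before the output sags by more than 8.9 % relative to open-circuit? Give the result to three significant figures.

R_L(min) ≈ 44.4 kΩ

Output resistance R_th = R_A‖R_B = (6.80 × 12.0)/18.80 = 4.340 kΩ.
The fractional drop is R_th/(R_th + R_L); requiring this ≤ 0.0890 gives R_L ≥ R_th(1/0.0890 − 1) = 4.340 × 10.24 = 44.4 kΩ.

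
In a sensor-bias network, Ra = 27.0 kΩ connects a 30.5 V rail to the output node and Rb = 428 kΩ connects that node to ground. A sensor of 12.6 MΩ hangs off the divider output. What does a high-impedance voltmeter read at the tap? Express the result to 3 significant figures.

The load sits in parallel with Rb: Rb‖R_L = (428 × 12600) / (428 + 12600) = 413.9 kΩ.
V_out = 30.5 × 413.9 / (27.0 + 413.9) = 30.5 × 413.9/440.9 = 28.6 V.
(Unloaded it would have been 28.7 V.)

V_out ≈ 28.6 V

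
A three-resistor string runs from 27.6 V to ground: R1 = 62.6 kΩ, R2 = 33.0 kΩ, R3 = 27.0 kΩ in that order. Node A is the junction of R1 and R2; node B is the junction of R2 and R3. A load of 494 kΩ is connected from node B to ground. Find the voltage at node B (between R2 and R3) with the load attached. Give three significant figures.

V ≈ 5.83 V

At node B, R3 is in parallel with the load: R3‖R_L = 25.60 kΩ.
Below node A the resistance is R2 + (R3‖R_L) = 58.60 kΩ, so V_A = 27.6 × 58.60/121.2 = 13.34 V.
Then V_B = V_A × (R3‖R_L)/(R2 + R3‖R_L) = 13.34 × 25.60/58.60 = 5.83 V.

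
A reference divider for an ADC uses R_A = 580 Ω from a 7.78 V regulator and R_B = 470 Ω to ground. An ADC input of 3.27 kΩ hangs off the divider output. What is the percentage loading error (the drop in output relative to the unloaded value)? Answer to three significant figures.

The divider's output (Thévenin) resistance is R_A‖R_B = 259.6 Ω.
Fractional drop under load = R_th/(R_th + R_L) = 259.6 / (259.6 + 3270) = 0.07355.
So the output falls by 7.36 %.

7.36 %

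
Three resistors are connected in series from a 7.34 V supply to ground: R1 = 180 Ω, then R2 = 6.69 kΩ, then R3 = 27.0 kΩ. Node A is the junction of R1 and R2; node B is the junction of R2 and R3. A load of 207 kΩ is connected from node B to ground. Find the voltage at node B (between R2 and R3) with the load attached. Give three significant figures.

At node B, R3 is in parallel with the load: R3‖R_L = 23880 Ω.
Below node A the resistance is R2 + (R3‖R_L) = 30570 Ω, so V_A = 7.34 × 30570/30750 = 7.297 V.
Then V_B = V_A × (R3‖R_L)/(R2 + R3‖R_L) = 7.297 × 23880/30570 = 5.70 V.

V ≈ 5.70 V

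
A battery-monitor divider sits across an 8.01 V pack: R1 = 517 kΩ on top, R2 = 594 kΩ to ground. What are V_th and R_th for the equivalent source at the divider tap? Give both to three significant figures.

V_th = 4.28 V, R_th = 276 kΩ

V_th is the open-circuit tap voltage: 8.01 × 594/(517 + 594) = 4.28 V.
With the supply zeroed, R1 and R2 appear in parallel from the tap: R_th = R1‖R2 = (517 × 594)/1111 = 276 kΩ.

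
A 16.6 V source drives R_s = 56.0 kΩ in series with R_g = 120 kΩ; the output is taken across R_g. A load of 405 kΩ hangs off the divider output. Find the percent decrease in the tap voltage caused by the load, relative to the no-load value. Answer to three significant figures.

8.62 %

Unloaded V = 16.6 × 120/176.0 = 11.318 V.
Loaded: R_g‖R_L = 92.57 kΩ, giving V = 16.6 × 92.57/148.6 = 10.343 V.
Drop = (11.318 − 10.343) / 11.318 = 8.62 %.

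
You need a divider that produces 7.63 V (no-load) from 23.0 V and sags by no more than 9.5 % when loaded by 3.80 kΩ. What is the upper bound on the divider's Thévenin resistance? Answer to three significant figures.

R_th ≤ 399 Ω

Loading drop = R_th/(R_th + R_L) ≤ 0.0950, so R_th ≤ R_L · ε/(1−ε) = 3.80 kΩ × 0.0950/0.9050 = 399 Ω.
(Any R1, R2 with R2/(R1+R2) = 0.332 and R1‖R2 ≤ 399 Ω will meet the spec.)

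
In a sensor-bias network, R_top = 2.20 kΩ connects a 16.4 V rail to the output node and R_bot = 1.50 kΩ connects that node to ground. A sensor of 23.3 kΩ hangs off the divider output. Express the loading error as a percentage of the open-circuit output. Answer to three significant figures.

3.69 %

The divider's output (Thévenin) resistance is R_top‖R_bot = 0.8919 kΩ.
Fractional drop under load = R_th/(R_th + R_L) = 0.8919 / (0.8919 + 23.3) = 0.03687.
So the output falls by 3.69 %.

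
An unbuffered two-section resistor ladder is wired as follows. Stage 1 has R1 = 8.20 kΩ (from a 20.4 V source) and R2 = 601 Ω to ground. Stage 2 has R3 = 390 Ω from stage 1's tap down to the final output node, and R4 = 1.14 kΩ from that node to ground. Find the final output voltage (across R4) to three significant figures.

V_out ≈ 0.760 V

Stage 2 presents R3+R4 = 1530 Ω as a load on stage 1's tap.
Stage 1's lower leg becomes R2‖(R3+R4) = 431.5 Ω, so V_mid = 20.4 × 431.5/8632 = 1.020 V.
Stage 2 is itself unloaded: V_out = V_mid × R4/(R3+R4) = 1.020 × 1140/1530 = 0.760 V.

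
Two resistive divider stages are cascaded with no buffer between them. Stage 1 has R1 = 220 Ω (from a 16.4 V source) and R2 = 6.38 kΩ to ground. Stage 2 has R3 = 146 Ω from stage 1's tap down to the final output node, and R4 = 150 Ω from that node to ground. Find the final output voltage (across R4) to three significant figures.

Stage 2 presents R3+R4 = 296.0 Ω as a load on stage 1's tap.
Stage 1's lower leg becomes R2‖(R3+R4) = 282.9 Ω, so V_mid = 16.4 × 282.9/502.9 = 9.225 V.
Stage 2 is itself unloaded: V_out = V_mid × R4/(R3+R4) = 9.225 × 150/296.0 = 4.67 V.

V_out ≈ 4.67 V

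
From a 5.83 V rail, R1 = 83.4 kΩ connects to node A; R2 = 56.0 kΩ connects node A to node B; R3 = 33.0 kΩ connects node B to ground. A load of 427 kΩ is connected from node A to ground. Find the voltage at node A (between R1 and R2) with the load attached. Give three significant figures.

Below node A the series string R2+R3 = 89.00 kΩ sits in parallel with the 427 kΩ load: 73.65 kΩ.
V_A = 5.83 × 73.65/(83.4 + 73.65) = 2.73 V.

V ≈ 2.73 V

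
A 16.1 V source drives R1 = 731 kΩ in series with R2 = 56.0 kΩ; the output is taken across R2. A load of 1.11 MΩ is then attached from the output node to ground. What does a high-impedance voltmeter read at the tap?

The load sits in parallel with R2: R2‖R_L = (56.0 × 1110) / (56.0 + 1110) = 53.31 kΩ.
V_out = 16.1 × 53.31 / (731 + 53.31) = 16.1 × 53.31/784.3 = 1.09 V.

V_out ≈ 1.09 V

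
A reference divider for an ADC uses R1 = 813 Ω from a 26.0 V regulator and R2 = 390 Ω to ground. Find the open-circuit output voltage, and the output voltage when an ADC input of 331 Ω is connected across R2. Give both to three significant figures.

Open-circuit: V = 26.0 × 390/(813 + 390) = 8.43 V.
With the load, R2 becomes R2‖R_L = 179.0 Ω, so V = 26.0 × 179.0/992.0 = 4.69 V.

Unloaded: 8.43 V; loaded: 4.69 V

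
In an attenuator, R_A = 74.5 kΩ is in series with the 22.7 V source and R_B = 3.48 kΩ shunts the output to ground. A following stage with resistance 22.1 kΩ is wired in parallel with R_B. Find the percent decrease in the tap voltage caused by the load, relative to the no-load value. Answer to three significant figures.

Unloaded V = 22.7 × 3.48/77.98 = 1.0130 V.
Loaded: R_B‖R_L = 3.007 kΩ, giving V = 22.7 × 3.007/77.51 = 0.88056 V.
Drop = (1.0130 − 0.88056) / 1.0130 = 13.1 %.

13.1 %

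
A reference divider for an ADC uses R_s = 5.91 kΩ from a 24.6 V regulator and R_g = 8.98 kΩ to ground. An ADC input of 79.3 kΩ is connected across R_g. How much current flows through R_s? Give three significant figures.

R_g‖R_L = 8.067 kΩ, so the source sees R_s + R_g‖R_L = 13.98 kΩ.
I = 24.6 V / 13.98 kΩ = 1.76 mA.

I ≈ 1.76 mA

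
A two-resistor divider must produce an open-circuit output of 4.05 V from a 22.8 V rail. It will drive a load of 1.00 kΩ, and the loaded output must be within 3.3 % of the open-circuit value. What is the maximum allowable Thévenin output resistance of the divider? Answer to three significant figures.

R_th ≤ 34.1 Ω

Loading drop = R_th/(R_th + R_L) ≤ 0.0330, so R_th ≤ R_L · ε/(1−ε) = 1.00 kΩ × 0.0330/0.9670 = 34.1 Ω.
(Any R1, R2 with R2/(R1+R2) = 0.178 and R1‖R2 ≤ 34.1 Ω will meet the spec.)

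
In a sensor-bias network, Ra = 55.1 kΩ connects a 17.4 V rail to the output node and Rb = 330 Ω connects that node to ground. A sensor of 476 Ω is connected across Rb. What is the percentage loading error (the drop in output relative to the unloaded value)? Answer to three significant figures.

Unloaded V = 17.4 × 330/55430 = 0.1036 V.
Loaded: Rb‖R_L = 194.9 Ω, giving V = 17.4 × 194.9/55290 = 0.06133 V.
Drop = (0.1036 − 0.06133) / 0.1036 = 40.8 %.

40.8 %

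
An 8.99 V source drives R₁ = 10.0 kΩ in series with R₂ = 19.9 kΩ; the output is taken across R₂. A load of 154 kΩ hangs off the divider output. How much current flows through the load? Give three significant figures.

I_L ≈ 0.0372 mA

R₂‖R_L = 17.62 kΩ; V_out = 8.99 × 17.62/27.62 = 5.735 V.
I_L = V_out / R_L = 5.735 / 154 kΩ = 0.0372 mA.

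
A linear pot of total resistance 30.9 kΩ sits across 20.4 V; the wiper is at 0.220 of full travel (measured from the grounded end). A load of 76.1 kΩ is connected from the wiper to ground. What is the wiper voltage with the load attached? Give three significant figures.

The wiper splits the pot into (1−α)R = 24.10 kΩ above and αR = 6.798 kΩ below.
Lower section ‖ load = 6.241 kΩ.
V_wiper = 20.4 × 6.241/(24.10 + 6.241) = 4.20 V.

V ≈ 4.20 V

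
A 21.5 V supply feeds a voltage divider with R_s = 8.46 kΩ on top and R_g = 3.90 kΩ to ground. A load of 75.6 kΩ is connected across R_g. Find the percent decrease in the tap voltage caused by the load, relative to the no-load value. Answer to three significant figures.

3.41 %

The divider's output (Thévenin) resistance is R_s‖R_g = 2.669 kΩ.
Fractional drop under load = R_th/(R_th + R_L) = 2.669 / (2.669 + 75.6) = 0.03411.
So the output falls by 3.41 %.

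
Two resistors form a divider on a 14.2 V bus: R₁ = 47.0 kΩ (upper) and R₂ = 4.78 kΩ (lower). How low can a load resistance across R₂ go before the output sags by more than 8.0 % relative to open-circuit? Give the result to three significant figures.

Output resistance R_th = R₁‖R₂ = (47.0 × 4.78)/51.78 = 4.339 kΩ.
The fractional drop is R_th/(R_th + R_L); requiring this ≤ 0.0800 gives R_L ≥ R_th(1/0.0800 − 1) = 4.339 × 11.50 = 49.9 kΩ.

R_L(min) ≈ 49.9 kΩ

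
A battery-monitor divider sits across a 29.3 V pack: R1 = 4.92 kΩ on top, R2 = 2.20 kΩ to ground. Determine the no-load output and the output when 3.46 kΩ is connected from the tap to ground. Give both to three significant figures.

Unloaded: 9.05 V; loaded: 6.29 V

Open-circuit: V = 29.3 × 2.20/(4.92 + 2.20) = 9.05 V.
With the load, R2 becomes R2‖R_L = 1.345 kΩ, so V = 29.3 × 1.345/6.265 = 6.29 V.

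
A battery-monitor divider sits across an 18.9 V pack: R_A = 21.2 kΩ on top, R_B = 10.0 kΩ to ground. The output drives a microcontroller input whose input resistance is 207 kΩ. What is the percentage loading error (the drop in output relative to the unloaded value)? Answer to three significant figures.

The divider's output (Thévenin) resistance is R_A‖R_B = 6.795 kΩ.
Fractional drop under load = R_th/(R_th + R_L) = 6.795 / (6.795 + 207) = 0.03178.
So the output falls by 3.18 %.

3.18 %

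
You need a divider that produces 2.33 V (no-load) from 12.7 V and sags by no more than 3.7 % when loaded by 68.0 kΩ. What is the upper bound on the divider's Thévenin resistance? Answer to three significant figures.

R_th ≤ 2.61 kΩ

Loading drop = R_th/(R_th + R_L) ≤ 0.0370, so R_th ≤ R_L · ε/(1−ε) = 68.0 kΩ × 0.0370/0.9630 = 2.61 kΩ.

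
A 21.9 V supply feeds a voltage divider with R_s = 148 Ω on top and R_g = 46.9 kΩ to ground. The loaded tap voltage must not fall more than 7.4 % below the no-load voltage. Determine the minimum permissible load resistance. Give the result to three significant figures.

R_L(min) ≈ 1.85 kΩ

Output resistance R_th = R_s‖R_g = (148 × 46900)/47050 = 147.5 Ω.
The fractional drop is R_th/(R_th + R_L); requiring this ≤ 0.0740 gives R_L ≥ R_th(1/0.0740 − 1) = 147.5 × 12.51 = 1.85 kΩ.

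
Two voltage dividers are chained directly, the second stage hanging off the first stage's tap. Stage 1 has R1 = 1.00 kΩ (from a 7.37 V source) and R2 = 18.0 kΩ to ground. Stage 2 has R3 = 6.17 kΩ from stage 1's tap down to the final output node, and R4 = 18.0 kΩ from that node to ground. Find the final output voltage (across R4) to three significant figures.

Stage 2 presents R3+R4 = 24.17 kΩ as a load on stage 1's tap.
Stage 1's lower leg becomes R2‖(R3+R4) = 10.32 kΩ, so V_mid = 7.37 × 10.32/11.32 = 6.719 V.
Stage 2 is itself unloaded: V_out = V_mid × R4/(R3+R4) = 6.719 × 18.0/24.17 = 5.00 V.

V_out ≈ 5.00 V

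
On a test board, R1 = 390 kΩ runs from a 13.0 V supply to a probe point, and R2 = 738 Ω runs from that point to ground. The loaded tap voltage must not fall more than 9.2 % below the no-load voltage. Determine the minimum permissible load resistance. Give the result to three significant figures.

Output resistance R_th = R1‖R2 = (390000 × 738)/390700 = 736.6 Ω.
The fractional drop is R_th/(R_th + R_L); requiring this ≤ 0.0920 gives R_L ≥ R_th(1/0.0920 − 1) = 736.6 × 9.870 = 7.27 kΩ.

R_L(min) ≈ 7.27 kΩ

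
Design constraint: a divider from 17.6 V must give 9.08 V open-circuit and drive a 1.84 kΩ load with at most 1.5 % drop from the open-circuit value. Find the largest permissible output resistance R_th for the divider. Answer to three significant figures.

R_th ≤ 28.0 Ω

Loading drop = R_th/(R_th + R_L) ≤ 0.0150, so R_th ≤ R_L · ε/(1−ε) = 1.84 kΩ × 0.0150/0.9850 = 28.0 Ω.
(Any R1, R2 with R2/(R1+R2) = 0.516 and R1‖R2 ≤ 28.0 Ω will meet the spec.)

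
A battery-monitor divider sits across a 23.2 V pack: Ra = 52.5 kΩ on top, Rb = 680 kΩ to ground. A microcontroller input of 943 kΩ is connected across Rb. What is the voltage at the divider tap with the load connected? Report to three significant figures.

The load sits in parallel with Rb: Rb‖R_L = (680 × 943) / (680 + 943) = 395.1 kΩ.
V_out = 23.2 × 395.1 / (52.5 + 395.1) = 23.2 × 395.1/447.6 = 20.5 V.

V_out ≈ 20.5 V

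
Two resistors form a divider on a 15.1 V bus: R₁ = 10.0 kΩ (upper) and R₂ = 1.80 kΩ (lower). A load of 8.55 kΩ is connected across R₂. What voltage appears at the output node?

The load sits in parallel with R₂: R₂‖R_L = (1.80 × 8.55) / (1.80 + 8.55) = 1.487 kΩ.
V_out = 15.1 × 1.487 / (10.0 + 1.487) = 15.1 × 1.487/11.49 = 1.95 V.

V_out ≈ 1.95 V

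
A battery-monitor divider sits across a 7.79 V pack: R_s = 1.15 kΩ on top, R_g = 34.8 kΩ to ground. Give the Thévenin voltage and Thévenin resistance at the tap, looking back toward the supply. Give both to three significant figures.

V_th = 7.54 V, R_th = 1.11 kΩ

V_th is the open-circuit tap voltage: 7.79 × 34.8/(1.15 + 34.8) = 7.54 V.
With the supply zeroed, R_s and R_g appear in parallel from the tap: R_th = R_s‖R_g = (1.15 × 34.8)/35.95 = 1.11 kΩ.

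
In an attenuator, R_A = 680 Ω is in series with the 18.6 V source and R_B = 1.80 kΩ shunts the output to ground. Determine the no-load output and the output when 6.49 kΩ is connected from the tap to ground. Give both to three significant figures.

Unloaded: 13.5 V; loaded: 12.5 V

Open-circuit: V = 18.6 × 1800/(680 + 1800) = 13.5 V.
With the load, R_B becomes R_B‖R_L = 1409 Ω, so V = 18.6 × 1409/2089 = 12.5 V.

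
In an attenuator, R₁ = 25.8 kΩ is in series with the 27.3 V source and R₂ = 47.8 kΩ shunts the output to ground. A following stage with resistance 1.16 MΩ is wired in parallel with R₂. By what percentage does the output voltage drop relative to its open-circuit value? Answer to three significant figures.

The divider's output (Thévenin) resistance is R₁‖R₂ = 16.76 kΩ.
Fractional drop under load = R_th/(R_th + R_L) = 16.76 / (16.76 + 1160) = 0.01424.
So the output falls by 1.42 %.

1.42 %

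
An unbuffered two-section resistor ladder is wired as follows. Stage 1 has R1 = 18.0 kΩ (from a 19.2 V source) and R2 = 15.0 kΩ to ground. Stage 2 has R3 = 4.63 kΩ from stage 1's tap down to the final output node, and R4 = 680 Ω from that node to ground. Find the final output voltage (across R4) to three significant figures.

Stage 2 presents R3+R4 = 5310 Ω as a load on stage 1's tap.
Stage 1's lower leg becomes R2‖(R3+R4) = 3922 Ω, so V_mid = 19.2 × 3922/21920 = 3.435 V.
Stage 2 is itself unloaded: V_out = V_mid × R4/(R3+R4) = 3.435 × 680/5310 = 0.440 V.

V_out ≈ 0.440 V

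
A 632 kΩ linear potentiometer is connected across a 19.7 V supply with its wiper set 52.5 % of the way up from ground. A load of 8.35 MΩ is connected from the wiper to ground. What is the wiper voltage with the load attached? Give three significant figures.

V ≈ 10.2 V

The wiper splits the pot into (1−α)R = 300.2 kΩ above and αR = 331.8 kΩ below.
Lower section ‖ load = 319.1 kΩ.
V_wiper = 19.7 × 319.1/(300.2 + 319.1) = 10.2 V.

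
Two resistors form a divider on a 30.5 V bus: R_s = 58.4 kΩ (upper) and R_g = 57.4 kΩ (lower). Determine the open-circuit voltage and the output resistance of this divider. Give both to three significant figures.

V_th is the open-circuit tap voltage: 30.5 × 57.4/(58.4 + 57.4) = 15.1 V.
With the supply zeroed, R_s and R_g appear in parallel from the tap: R_th = R_s‖R_g = (58.4 × 57.4)/115.8 = 28.9 kΩ.

V_th = 15.1 V, R_th = 28.9 kΩ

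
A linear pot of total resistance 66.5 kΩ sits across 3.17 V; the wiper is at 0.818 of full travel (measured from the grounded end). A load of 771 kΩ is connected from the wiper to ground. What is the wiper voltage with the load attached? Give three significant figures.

V ≈ 2.56 V

The wiper splits the pot into (1−α)R = 12.10 kΩ above and αR = 54.40 kΩ below.
Lower section ‖ load = 50.81 kΩ.
V_wiper = 3.17 × 50.81/(12.10 + 50.81) = 2.56 V.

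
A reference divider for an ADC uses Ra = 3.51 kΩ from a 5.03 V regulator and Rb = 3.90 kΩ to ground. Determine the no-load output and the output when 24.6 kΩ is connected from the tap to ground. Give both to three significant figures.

Unloaded: 2.65 V; loaded: 2.46 V

Open-circuit: V = 5.03 × 3.90/(3.51 + 3.90) = 2.65 V.
With the load, Rb becomes Rb‖R_L = 3.366 kΩ, so V = 5.03 × 3.366/6.876 = 2.46 V.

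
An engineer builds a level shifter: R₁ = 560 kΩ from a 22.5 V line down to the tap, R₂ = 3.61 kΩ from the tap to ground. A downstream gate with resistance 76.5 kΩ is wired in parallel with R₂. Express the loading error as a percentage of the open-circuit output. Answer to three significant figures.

The divider's output (Thévenin) resistance is R₁‖R₂ = 3.587 kΩ.
Fractional drop under load = R_th/(R_th + R_L) = 3.587 / (3.587 + 76.5) = 0.04479.
So the output falls by 4.48 %.

4.48 %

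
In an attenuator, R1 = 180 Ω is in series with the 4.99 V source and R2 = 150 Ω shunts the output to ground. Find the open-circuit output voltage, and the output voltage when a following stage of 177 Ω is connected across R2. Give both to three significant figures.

Unloaded: 2.27 V; loaded: 1.55 V

Open-circuit: V = 4.99 × 150/(180 + 150) = 2.27 V.
With the load, R2 becomes R2‖R_L = 81.19 Ω, so V = 4.99 × 81.19/261.2 = 1.55 V.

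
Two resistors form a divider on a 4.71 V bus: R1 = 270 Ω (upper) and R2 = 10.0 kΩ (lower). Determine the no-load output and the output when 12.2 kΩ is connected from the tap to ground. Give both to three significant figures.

Unloaded: 4.59 V; loaded: 4.49 V

Open-circuit: V = 4.71 × 10000/(270 + 10000) = 4.59 V.
With the load, R2 becomes R2‖R_L = 5495 Ω, so V = 4.71 × 5495/5765 = 4.49 V.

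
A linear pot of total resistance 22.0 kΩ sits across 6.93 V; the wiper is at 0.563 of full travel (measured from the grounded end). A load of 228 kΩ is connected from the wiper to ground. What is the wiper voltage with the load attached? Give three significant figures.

The wiper splits the pot into (1−α)R = 9.614 kΩ above and αR = 12.39 kΩ below.
Lower section ‖ load = 11.75 kΩ.
V_wiper = 6.93 × 11.75/(9.614 + 11.75) = 3.81 V.

V ≈ 3.81 V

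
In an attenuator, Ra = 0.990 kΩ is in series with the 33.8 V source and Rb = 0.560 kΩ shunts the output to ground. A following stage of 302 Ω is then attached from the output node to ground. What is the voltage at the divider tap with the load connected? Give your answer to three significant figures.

V_out ≈ 5.59 V

The load sits in parallel with Rb: Rb‖R_L = (560 × 302) / (560 + 302) = 196.2 Ω.
V_out = 33.8 × 196.2 / (990 + 196.2) = 33.8 × 196.2/1186 = 5.59 V.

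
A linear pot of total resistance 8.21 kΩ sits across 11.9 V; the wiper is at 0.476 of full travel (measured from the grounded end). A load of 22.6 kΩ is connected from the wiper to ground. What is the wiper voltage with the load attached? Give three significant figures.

V ≈ 5.19 V

The wiper splits the pot into (1−α)R = 4.302 kΩ above and αR = 3.908 kΩ below.
Lower section ‖ load = 3.332 kΩ.
V_wiper = 11.9 × 3.332/(4.302 + 3.332) = 5.19 V.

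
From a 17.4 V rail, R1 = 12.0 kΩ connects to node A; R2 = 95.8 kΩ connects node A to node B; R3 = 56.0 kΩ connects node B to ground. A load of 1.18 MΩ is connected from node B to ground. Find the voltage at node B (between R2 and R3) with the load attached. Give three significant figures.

V ≈ 5.77 V

At node B, R3 is in parallel with the load: R3‖R_L = 53.46 kΩ.
Below node A the resistance is R2 + (R3‖R_L) = 149.3 kΩ, so V_A = 17.4 × 149.3/161.3 = 16.11 V.
Then V_B = V_A × (R3‖R_L)/(R2 + R3‖R_L) = 16.11 × 53.46/149.3 = 5.77 V.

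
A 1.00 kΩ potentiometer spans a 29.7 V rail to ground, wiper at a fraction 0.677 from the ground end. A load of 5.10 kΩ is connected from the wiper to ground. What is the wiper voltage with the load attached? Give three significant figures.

The wiper splits the pot into (1−α)R = 323.0 Ω above and αR = 677.0 Ω below.
Lower section ‖ load = 597.7 Ω.
V_wiper = 29.7 × 597.7/(323.0 + 597.7) = 19.3 V.

V ≈ 19.3 V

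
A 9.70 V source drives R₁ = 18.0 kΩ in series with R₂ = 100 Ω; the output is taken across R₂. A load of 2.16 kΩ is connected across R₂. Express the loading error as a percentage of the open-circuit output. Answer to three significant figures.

4.40 %

The divider's output (Thévenin) resistance is R₁‖R₂ = 99.45 Ω.
Fractional drop under load = R_th/(R_th + R_L) = 99.45 / (99.45 + 2160) = 0.04401.
So the output falls by 4.40 %.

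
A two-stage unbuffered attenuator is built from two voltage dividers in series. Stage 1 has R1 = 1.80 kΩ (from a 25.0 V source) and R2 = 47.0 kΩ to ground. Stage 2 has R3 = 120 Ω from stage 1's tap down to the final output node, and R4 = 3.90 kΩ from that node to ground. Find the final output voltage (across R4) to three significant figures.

V_out ≈ 16.3 V

Stage 2 presents R3+R4 = 4020 Ω as a load on stage 1's tap.
Stage 1's lower leg becomes R2‖(R3+R4) = 3703 Ω, so V_mid = 25.0 × 3703/5503 = 16.82 V.
Stage 2 is itself unloaded: V_out = V_mid × R4/(R3+R4) = 16.82 × 3900/4020 = 16.3 V.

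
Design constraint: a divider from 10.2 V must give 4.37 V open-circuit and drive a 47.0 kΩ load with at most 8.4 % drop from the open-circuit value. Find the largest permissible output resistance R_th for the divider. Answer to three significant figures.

Loading drop = R_th/(R_th + R_L) ≤ 0.0840, so R_th ≤ R_L · ε/(1−ε) = 47.0 kΩ × 0.0840/0.9160 = 4.31 kΩ.

R_th ≤ 4.31 kΩ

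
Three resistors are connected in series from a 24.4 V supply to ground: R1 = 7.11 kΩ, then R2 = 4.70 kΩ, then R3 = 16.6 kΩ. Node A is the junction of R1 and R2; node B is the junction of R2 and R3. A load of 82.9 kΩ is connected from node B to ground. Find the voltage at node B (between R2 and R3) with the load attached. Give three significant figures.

V ≈ 13.2 V

At node B, R3 is in parallel with the load: R3‖R_L = 13.83 kΩ.
Below node A the resistance is R2 + (R3‖R_L) = 18.53 kΩ, so V_A = 24.4 × 18.53/25.64 = 17.63 V.
Then V_B = V_A × (R3‖R_L)/(R2 + R3‖R_L) = 17.63 × 13.83/18.53 = 13.2 V.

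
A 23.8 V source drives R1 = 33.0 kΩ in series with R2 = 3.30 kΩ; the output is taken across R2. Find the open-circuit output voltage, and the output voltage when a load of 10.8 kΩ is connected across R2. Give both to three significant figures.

Open-circuit: V = 23.8 × 3.30/(33.0 + 3.30) = 2.16 V.
With the load, R2 becomes R2‖R_L = 2.528 kΩ, so V = 23.8 × 2.528/35.53 = 1.69 V.

Unloaded: 2.16 V; loaded: 1.69 V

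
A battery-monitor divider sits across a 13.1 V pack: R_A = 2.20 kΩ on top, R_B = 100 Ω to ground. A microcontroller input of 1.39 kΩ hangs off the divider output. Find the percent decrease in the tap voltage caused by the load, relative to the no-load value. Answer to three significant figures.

The divider's output (Thévenin) resistance is R_A‖R_B = 95.65 Ω.
Fractional drop under load = R_th/(R_th + R_L) = 95.65 / (95.65 + 1390) = 0.06438.
So the output falls by 6.44 %.

6.44 %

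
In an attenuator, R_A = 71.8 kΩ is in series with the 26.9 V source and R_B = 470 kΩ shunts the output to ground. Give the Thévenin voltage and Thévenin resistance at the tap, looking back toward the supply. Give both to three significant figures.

V_th = 23.3 V, R_th = 62.3 kΩ

V_th is the open-circuit tap voltage: 26.9 × 470/(71.8 + 470) = 23.3 V.
With the supply zeroed, R_A and R_B appear in parallel from the tap: R_th = R_A‖R_B = (71.8 × 470)/541.8 = 62.3 kΩ.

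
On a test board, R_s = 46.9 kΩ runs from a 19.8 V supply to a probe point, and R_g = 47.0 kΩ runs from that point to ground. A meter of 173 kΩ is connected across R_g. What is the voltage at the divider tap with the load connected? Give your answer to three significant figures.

V_out ≈ 8.73 V

The load sits in parallel with R_g: R_g‖R_L = (47.0 × 173) / (47.0 + 173) = 36.96 kΩ.
V_out = 19.8 × 36.96 / (46.9 + 36.96) = 19.8 × 36.96/83.86 = 8.73 V.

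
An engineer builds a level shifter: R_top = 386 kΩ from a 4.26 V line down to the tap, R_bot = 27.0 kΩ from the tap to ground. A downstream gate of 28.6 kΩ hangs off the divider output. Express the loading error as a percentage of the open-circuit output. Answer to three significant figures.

46.9 %

The divider's output (Thévenin) resistance is R_top‖R_bot = 25.23 kΩ.
Fractional drop under load = R_th/(R_th + R_L) = 25.23 / (25.23 + 28.6) = 0.4687.
So the output falls by 46.9 %.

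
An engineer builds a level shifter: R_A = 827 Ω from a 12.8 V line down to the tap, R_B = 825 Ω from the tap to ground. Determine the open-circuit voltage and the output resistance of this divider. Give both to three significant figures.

V_th is the open-circuit tap voltage: 12.8 × 825/(827 + 825) = 6.39 V.
With the supply zeroed, R_A and R_B appear in parallel from the tap: R_th = R_A‖R_B = (827 × 825)/1652 = 413 Ω.

V_th = 6.39 V, R_th = 413 Ω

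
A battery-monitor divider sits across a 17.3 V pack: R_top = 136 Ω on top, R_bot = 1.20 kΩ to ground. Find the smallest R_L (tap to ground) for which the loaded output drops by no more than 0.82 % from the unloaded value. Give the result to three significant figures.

Output resistance R_th = R_top‖R_bot = (136 × 1200)/1336 = 122.2 Ω.
The fractional drop is R_th/(R_th + R_L); requiring this ≤ 0.00820 gives R_L ≥ R_th(1/0.00820 − 1) = 122.2 × 121.0 = 14.8 kΩ.

R_L(min) ≈ 14.8 kΩ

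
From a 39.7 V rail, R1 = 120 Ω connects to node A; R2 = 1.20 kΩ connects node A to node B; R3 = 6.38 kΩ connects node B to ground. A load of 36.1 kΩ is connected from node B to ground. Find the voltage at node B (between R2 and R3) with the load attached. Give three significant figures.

At node B, R3 is in parallel with the load: R3‖R_L = 5422 Ω.
Below node A the resistance is R2 + (R3‖R_L) = 6622 Ω, so V_A = 39.7 × 6622/6742 = 38.99 V.
Then V_B = V_A × (R3‖R_L)/(R2 + R3‖R_L) = 38.99 × 5422/6622 = 31.9 V.

V ≈ 31.9 V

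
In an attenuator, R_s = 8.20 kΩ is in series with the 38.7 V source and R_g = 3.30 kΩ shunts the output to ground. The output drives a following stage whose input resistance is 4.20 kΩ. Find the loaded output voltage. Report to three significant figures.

V_out ≈ 7.12 V

The load sits in parallel with R_g: R_g‖R_L = (3.30 × 4.20) / (3.30 + 4.20) = 1.848 kΩ.
V_out = 38.7 × 1.848 / (8.20 + 1.848) = 38.7 × 1.848/10.05 = 7.12 V.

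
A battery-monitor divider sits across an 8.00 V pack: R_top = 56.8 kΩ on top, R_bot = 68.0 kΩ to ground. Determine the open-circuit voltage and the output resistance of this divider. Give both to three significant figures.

V_th is the open-circuit tap voltage: 8.00 × 68.0/(56.8 + 68.0) = 4.36 V.
With the supply zeroed, R_top and R_bot appear in parallel from the tap: R_th = R_top‖R_bot = (56.8 × 68.0)/124.8 = 30.9 kΩ.

V_th = 4.36 V, R_th = 30.9 kΩ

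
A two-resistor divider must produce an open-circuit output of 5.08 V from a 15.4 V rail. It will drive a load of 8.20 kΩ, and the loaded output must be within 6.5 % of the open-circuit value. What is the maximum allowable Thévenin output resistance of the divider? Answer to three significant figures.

Loading drop = R_th/(R_th + R_L) ≤ 0.0650, so R_th ≤ R_L · ε/(1−ε) = 8.20 kΩ × 0.0650/0.9350 = 570 Ω.
(Any R1, R2 with R2/(R1+R2) = 0.330 and R1‖R2 ≤ 570 Ω will meet the spec.)

R_th ≤ 570 Ω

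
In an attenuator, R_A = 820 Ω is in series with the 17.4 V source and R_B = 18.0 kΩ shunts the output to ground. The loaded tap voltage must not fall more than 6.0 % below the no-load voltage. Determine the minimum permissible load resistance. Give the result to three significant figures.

Output resistance R_th = R_A‖R_B = (820 × 18000)/18820 = 784.3 Ω.
The fractional drop is R_th/(R_th + R_L); requiring this ≤ 0.0600 gives R_L ≥ R_th(1/0.0600 − 1) = 784.3 × 15.67 = 12.3 kΩ.

R_L(min) ≈ 12.3 kΩ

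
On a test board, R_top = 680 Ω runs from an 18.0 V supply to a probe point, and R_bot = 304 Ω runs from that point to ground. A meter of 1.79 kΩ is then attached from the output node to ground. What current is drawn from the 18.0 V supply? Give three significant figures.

I ≈ 19.2 mA

R_bot‖R_L = 259.9 Ω, so the source sees R_top + R_bot‖R_L = 939.9 Ω.
I = 18.0 V / 939.9 Ω = 19.2 mA.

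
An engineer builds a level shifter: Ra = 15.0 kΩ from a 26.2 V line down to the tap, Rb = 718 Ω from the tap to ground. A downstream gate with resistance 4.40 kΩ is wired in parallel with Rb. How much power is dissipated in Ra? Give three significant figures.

Total resistance from the source is Ra + (Rb‖R_L) = 15620 Ω, so I = 26.2/15620 Ω = 1.678 mA.
P = I²·Ra = (1.678 mA)² × 15.0 kΩ = 42.2 mW.

P ≈ 42.2 mW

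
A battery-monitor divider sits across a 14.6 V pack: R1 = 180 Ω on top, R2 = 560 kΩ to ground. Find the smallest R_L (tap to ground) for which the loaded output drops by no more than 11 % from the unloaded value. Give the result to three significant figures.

R_L(min) ≈ 1.46 kΩ

Output resistance R_th = R1‖R2 = (180 × 560000)/560200 = 179.9 Ω.
The fractional drop is R_th/(R_th + R_L); requiring this ≤ 0.110 gives R_L ≥ R_th(1/0.110 − 1) = 179.9 × 8.091 = 1.46 kΩ.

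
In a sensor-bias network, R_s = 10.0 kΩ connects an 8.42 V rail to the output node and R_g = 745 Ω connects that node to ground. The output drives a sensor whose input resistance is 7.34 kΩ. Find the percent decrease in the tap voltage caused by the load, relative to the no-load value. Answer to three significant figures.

The divider's output (Thévenin) resistance is R_s‖R_g = 693.3 Ω.
Fractional drop under load = R_th/(R_th + R_L) = 693.3 / (693.3 + 7340) = 0.08631.
So the output falls by 8.63 %.

8.63 %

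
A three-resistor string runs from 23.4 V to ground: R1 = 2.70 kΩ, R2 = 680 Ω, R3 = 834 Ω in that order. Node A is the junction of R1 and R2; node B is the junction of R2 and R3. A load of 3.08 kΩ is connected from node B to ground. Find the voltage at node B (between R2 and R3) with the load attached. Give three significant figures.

At node B, R3 is in parallel with the load: R3‖R_L = 656.3 Ω.
Below node A the resistance is R2 + (R3‖R_L) = 1336 Ω, so V_A = 23.4 × 1336/4036 = 7.747 V.
Then V_B = V_A × (R3‖R_L)/(R2 + R3‖R_L) = 7.747 × 656.3/1336 = 3.80 V.

V ≈ 3.80 V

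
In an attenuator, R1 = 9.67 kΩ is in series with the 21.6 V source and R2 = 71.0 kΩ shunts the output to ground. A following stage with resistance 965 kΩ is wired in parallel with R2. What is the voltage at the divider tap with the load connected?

The load sits in parallel with R2: R2‖R_L = (71.0 × 965) / (71.0 + 965) = 66.13 kΩ.
V_out = 21.6 × 66.13 / (9.67 + 66.13) = 21.6 × 66.13/75.80 = 18.8 V.

V_out ≈ 18.8 V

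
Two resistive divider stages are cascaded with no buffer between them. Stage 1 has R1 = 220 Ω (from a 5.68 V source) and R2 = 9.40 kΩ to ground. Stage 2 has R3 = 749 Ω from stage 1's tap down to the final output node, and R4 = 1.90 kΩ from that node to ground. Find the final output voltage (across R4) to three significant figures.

V_out ≈ 3.68 V

Stage 2 presents R3+R4 = 2649 Ω as a load on stage 1's tap.
Stage 1's lower leg becomes R2‖(R3+R4) = 2067 Ω, so V_mid = 5.68 × 2067/2287 = 5.134 V.
Stage 2 is itself unloaded: V_out = V_mid × R4/(R3+R4) = 5.134 × 1900/2649 = 3.68 V.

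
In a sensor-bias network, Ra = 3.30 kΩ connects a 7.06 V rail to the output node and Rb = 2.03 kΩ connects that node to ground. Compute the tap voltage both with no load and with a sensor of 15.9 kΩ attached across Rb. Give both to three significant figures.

Unloaded: 2.69 V; loaded: 2.49 V

Open-circuit: V = 7.06 × 2.03/(3.30 + 2.03) = 2.69 V.
With the load, Rb becomes Rb‖R_L = 1.800 kΩ, so V = 7.06 × 1.800/5.100 = 2.49 V.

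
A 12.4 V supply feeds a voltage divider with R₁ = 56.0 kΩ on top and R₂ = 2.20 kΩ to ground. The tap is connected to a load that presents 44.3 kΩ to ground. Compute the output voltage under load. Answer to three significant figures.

V_out ≈ 0.447 V

The load sits in parallel with R₂: R₂‖R_L = (2.20 × 44.3) / (2.20 + 44.3) = 2.096 kΩ.
V_out = 12.4 × 2.096 / (56.0 + 2.096) = 12.4 × 2.096/58.10 = 0.447 V.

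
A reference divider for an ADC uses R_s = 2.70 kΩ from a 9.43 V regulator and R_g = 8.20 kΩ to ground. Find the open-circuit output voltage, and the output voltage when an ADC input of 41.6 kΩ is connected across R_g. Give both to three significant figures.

Unloaded: 7.09 V; loaded: 6.76 V

Open-circuit: V = 9.43 × 8.20/(2.70 + 8.20) = 7.09 V.
With the load, R_g becomes R_g‖R_L = 6.850 kΩ, so V = 9.43 × 6.850/9.550 = 6.76 V.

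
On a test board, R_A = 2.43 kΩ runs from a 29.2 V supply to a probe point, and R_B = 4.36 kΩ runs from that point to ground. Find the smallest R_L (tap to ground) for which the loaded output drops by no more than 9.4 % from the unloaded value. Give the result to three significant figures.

Output resistance R_th = R_A‖R_B = (2.43 × 4.36)/6.790 = 1.560 kΩ.
The fractional drop is R_th/(R_th + R_L); requiring this ≤ 0.0940 gives R_L ≥ R_th(1/0.0940 − 1) = 1.560 × 9.638 = 15.0 kΩ.

R_L(min) ≈ 15.0 kΩ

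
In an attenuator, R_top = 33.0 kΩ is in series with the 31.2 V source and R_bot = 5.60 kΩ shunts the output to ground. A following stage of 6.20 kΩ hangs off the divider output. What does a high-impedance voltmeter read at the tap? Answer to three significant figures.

V_out ≈ 2.55 V

The load sits in parallel with R_bot: R_bot‖R_L = (5.60 × 6.20) / (5.60 + 6.20) = 2.942 kΩ.
V_out = 31.2 × 2.942 / (33.0 + 2.942) = 31.2 × 2.942/35.94 = 2.55 V.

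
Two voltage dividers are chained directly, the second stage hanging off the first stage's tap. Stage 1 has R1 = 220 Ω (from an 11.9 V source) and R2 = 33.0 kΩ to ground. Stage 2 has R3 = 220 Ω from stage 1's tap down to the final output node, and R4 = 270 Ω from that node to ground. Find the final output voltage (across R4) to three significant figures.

V_out ≈ 4.50 V

Stage 2 presents R3+R4 = 490.0 Ω as a load on stage 1's tap.
Stage 1's lower leg becomes R2‖(R3+R4) = 482.8 Ω, so V_mid = 11.9 × 482.8/702.8 = 8.175 V.
Stage 2 is itself unloaded: V_out = V_mid × R4/(R3+R4) = 8.175 × 270/490.0 = 4.50 V.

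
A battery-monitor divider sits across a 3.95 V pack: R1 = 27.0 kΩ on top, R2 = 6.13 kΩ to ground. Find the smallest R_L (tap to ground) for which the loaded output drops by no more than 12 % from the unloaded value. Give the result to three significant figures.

Output resistance R_th = R1‖R2 = (27.0 × 6.13)/33.13 = 4.996 kΩ.
The fractional drop is R_th/(R_th + R_L); requiring this ≤ 0.120 gives R_L ≥ R_th(1/0.120 − 1) = 4.996 × 7.333 = 36.6 kΩ.

R_L(min) ≈ 36.6 kΩ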